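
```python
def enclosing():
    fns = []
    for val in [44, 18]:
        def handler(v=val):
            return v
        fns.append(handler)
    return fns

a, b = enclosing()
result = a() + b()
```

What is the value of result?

Step 1: Default argument v=val captures val at each iteration.
Step 2: a() returns 44 (captured at first iteration), b() returns 18 (captured at second).
Step 3: result = 44 + 18 = 62

The answer is 62.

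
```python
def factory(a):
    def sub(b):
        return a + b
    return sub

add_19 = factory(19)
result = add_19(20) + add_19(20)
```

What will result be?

Step 1: add_19 captures a = 19.
Step 2: add_19(20) = 19 + 20 = 39, called twice.
Step 3: result = 39 + 39 = 78

The answer is 78.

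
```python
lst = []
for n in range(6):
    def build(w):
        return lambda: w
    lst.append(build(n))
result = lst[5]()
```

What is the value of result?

Step 1: build(n) creates a new scope capturing w = n at call time.
Step 2: lst[5] = build(5), so its lambda captures w = 5.
Step 3: result = 5 (closure factory fixes late binding)

The answer is 5.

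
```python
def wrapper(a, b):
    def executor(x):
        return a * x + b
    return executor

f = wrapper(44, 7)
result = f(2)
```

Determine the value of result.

Step 1: wrapper(44, 7) captures a = 44, b = 7.
Step 2: f(2) computes 44 * 2 + 7 = 95.
Step 3: result = 95

The answer is 95.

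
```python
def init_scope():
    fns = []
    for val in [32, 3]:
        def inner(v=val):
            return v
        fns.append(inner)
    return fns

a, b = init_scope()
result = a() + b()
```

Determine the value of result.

Step 1: Default argument v=val captures val at each iteration.
Step 2: a() returns 32 (captured at first iteration), b() returns 3 (captured at second).
Step 3: result = 32 + 3 = 35

The answer is 35.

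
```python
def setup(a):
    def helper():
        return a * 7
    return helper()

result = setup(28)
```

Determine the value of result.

Step 1: setup(28) binds parameter a = 28.
Step 2: helper() accesses a = 28 from enclosing scope.
Step 3: result = 28 * 7 = 196

The answer is 196.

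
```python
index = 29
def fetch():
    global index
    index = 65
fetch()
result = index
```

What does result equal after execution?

Step 1: index = 29 globally.
Step 2: fetch() declares global index and sets it to 65.
Step 3: After fetch(), global index = 65. result = 65

The answer is 65.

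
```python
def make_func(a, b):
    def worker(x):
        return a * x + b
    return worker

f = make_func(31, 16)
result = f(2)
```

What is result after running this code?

Step 1: make_func(31, 16) captures a = 31, b = 16.
Step 2: f(2) computes 31 * 2 + 16 = 78.
Step 3: result = 78

The answer is 78.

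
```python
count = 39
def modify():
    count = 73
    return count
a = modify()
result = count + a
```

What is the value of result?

Step 1: Global count = 39. modify() returns local count = 73.
Step 2: a = 73. Global count still = 39.
Step 3: result = 39 + 73 = 112

The answer is 112.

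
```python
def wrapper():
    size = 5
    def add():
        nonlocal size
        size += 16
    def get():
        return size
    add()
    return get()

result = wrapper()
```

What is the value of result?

Step 1: size = 5. add() modifies it via nonlocal, get() reads it.
Step 2: add() makes size = 5 + 16 = 21.
Step 3: get() returns 21. result = 21

The answer is 21.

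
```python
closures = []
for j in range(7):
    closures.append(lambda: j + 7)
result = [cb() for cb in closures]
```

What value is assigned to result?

Step 1: All lambdas capture j by reference. After the loop, j = 6.
Step 2: Each call returns 6 + 7 = 13.
Step 3: result = [13, 13, 13, 13, 13, 13, 13]

The answer is [13, 13, 13, 13, 13, 13, 13].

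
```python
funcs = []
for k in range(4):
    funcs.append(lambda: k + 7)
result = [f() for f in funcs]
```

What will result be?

Step 1: All lambdas capture k by reference. After the loop, k = 3.
Step 2: Each call returns 3 + 7 = 10.
Step 3: result = [10, 10, 10, 10]

The answer is [10, 10, 10, 10].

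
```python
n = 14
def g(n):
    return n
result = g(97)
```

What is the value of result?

Step 1: Global n = 14.
Step 2: g(97) takes parameter n = 97, which shadows the global.
Step 3: result = 97

The answer is 97.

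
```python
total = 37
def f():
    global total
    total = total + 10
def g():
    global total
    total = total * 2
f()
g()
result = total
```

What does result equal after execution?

Step 1: total = 37.
Step 2: f() adds 10: total = 37 + 10 = 47.
Step 3: g() doubles: total = 47 * 2 = 94.
Step 4: result = 94

The answer is 94.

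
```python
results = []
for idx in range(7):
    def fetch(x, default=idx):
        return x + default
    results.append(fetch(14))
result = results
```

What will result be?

Step 1: Default argument default=idx is evaluated at function definition time.
Step 2: Each iteration creates fetch with default = current idx value.
Step 3: fetch(14) returns 14 + default. results = [14, 15, 16, 17, 18, 19, 20]

The answer is [14, 15, 16, 17, 18, 19, 20].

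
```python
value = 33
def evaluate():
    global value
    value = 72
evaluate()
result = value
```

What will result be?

Step 1: value = 33 globally.
Step 2: evaluate() declares global value and sets it to 72.
Step 3: After evaluate(), global value = 72. result = 72

The answer is 72.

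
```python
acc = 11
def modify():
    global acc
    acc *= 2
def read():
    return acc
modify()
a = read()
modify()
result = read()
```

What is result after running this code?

Step 1: acc = 11.
Step 2: First modify(): acc = 11 * 2 = 22.
Step 3: Second modify(): acc = 22 * 2 = 44.
Step 4: read() returns 44

The answer is 44.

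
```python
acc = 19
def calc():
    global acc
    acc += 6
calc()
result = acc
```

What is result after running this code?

Step 1: acc = 19 globally.
Step 2: calc() modifies global acc: acc += 6 = 25.
Step 3: result = 25

The answer is 25.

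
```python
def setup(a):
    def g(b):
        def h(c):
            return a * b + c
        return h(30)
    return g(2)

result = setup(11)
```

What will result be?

Step 1: a = 11, b = 2, c = 30.
Step 2: h() computes a * b + c = 11 * 2 + 30 = 52.
Step 3: result = 52

The answer is 52.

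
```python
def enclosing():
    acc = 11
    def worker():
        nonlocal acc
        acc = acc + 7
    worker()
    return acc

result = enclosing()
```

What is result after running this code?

Step 1: enclosing() sets acc = 11.
Step 2: worker() uses nonlocal to modify acc in enclosing's scope: acc = 11 + 7 = 18.
Step 3: enclosing() returns the modified acc = 18

The answer is 18.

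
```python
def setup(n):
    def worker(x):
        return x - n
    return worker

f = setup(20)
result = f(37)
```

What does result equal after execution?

Step 1: setup(20) creates a closure capturing n = 20.
Step 2: f(37) computes 37 - 20 = 17.
Step 3: result = 17

The answer is 17.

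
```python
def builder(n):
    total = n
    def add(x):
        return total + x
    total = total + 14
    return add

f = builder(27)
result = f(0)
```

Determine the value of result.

Step 1: builder(27) sets total = 27, then total = 27 + 14 = 41.
Step 2: Closures capture by reference, so add sees total = 41.
Step 3: f(0) returns 41 + 0 = 41

The answer is 41.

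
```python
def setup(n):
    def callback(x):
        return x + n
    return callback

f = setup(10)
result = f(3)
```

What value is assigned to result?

Step 1: setup(10) creates a closure that captures n = 10.
Step 2: f(3) calls the closure with x = 3, returning 3 + 10 = 13.
Step 3: result = 13

The answer is 13.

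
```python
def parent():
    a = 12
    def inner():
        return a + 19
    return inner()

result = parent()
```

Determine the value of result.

Step 1: parent() defines a = 12.
Step 2: inner() reads a = 12 from enclosing scope, returns 12 + 19 = 31.
Step 3: result = 31

The answer is 31.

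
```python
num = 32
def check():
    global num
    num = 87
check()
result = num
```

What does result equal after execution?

Step 1: num = 32 globally.
Step 2: check() declares global num and sets it to 87.
Step 3: After check(), global num = 87. result = 87

The answer is 87.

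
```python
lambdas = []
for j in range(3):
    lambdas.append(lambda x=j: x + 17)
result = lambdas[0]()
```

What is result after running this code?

Step 1: Default argument x=j captures j's value at definition time.
Step 2: lambdas[0] was defined when j = 0, so x defaults to 0.
Step 3: result = 0 + 17 = 17 (default arg fixes the late binding issue)

The answer is 17.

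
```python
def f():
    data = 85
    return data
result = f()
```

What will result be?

Step 1: f() defines data = 85 in its local scope.
Step 2: return data finds the local variable data = 85.
Step 3: result = 85

The answer is 85.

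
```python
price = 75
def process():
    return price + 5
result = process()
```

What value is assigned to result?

Step 1: price = 75 is defined globally.
Step 2: process() looks up price from global scope = 75, then computes 75 + 5 = 80.
Step 3: result = 80

The answer is 80.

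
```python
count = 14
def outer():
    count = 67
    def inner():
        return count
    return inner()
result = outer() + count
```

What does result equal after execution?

Step 1: Global count = 14. outer() shadows with count = 67.
Step 2: inner() returns enclosing count = 67. outer() = 67.
Step 3: result = 67 + global count (14) = 81

The answer is 81.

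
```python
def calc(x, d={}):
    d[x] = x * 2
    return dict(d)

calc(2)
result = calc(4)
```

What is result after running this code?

Step 1: Mutable default dict is shared across calls.
Step 2: First call adds 2: 4. Second call adds 4: 8.
Step 3: result = {2: 4, 4: 8}

The answer is {2: 4, 4: 8}.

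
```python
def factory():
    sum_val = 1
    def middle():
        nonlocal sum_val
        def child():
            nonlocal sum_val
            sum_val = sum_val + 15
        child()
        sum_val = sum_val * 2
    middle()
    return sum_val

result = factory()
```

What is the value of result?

Step 1: sum_val = 1.
Step 2: child() adds 15: sum_val = 1 + 15 = 16.
Step 3: middle() doubles: sum_val = 16 * 2 = 32.
Step 4: result = 32

The answer is 32.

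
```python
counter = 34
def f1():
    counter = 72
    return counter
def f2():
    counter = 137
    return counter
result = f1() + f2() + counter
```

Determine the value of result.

Step 1: Each function shadows global counter with its own local.
Step 2: f1() returns 72, f2() returns 137.
Step 3: Global counter = 34 is unchanged. result = 72 + 137 + 34 = 243

The answer is 243.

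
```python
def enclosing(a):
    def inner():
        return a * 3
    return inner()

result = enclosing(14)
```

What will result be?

Step 1: enclosing(14) binds parameter a = 14.
Step 2: inner() accesses a = 14 from enclosing scope.
Step 3: result = 14 * 3 = 42

The answer is 42.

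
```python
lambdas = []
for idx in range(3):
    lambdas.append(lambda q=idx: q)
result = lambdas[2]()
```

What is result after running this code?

Step 1: Default argument q=idx captures idx's value at each iteration.
Step 2: lambdas[2] captured q = 2 when idx was 2.
Step 3: result = 2

The answer is 2.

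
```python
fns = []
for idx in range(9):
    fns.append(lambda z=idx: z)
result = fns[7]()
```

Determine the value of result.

Step 1: Default argument z=idx captures idx's value at each iteration.
Step 2: fns[7] captured z = 7 when idx was 7.
Step 3: result = 7

The answer is 7.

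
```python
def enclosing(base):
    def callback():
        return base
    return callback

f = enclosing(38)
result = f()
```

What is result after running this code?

Step 1: enclosing(38) creates closure capturing base = 38.
Step 2: f() returns the captured base = 38.
Step 3: result = 38

The answer is 38.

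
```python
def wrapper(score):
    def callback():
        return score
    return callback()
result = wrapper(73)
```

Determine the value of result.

Step 1: wrapper(73) binds parameter score = 73.
Step 2: callback() looks up score in enclosing scope and finds the parameter score = 73.
Step 3: result = 73

The answer is 73.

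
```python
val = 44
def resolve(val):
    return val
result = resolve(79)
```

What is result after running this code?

Step 1: Global val = 44.
Step 2: resolve(79) takes parameter val = 79, which shadows the global.
Step 3: result = 79

The answer is 79.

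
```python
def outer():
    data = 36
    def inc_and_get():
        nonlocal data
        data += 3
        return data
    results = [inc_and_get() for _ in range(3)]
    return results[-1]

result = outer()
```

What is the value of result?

Step 1: data = 36.
Step 2: Three calls to inc_and_get(), each adding 3.
Step 3: Last value = 36 + 3 * 3 = 45

The answer is 45.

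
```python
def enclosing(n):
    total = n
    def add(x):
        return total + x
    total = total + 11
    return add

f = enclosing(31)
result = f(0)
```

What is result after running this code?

Step 1: enclosing(31) sets total = 31, then total = 31 + 11 = 42.
Step 2: Closures capture by reference, so add sees total = 42.
Step 3: f(0) returns 42 + 0 = 42

The answer is 42.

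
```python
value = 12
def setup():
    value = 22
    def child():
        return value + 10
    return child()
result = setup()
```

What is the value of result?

Step 1: setup() shadows global value with value = 22.
Step 2: child() finds value = 22 in enclosing scope, computes 22 + 10 = 32.
Step 3: result = 32

The answer is 32.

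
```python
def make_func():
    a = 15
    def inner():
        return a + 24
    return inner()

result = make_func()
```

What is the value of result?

Step 1: make_func() defines a = 15.
Step 2: inner() reads a = 15 from enclosing scope, returns 15 + 24 = 39.
Step 3: result = 39

The answer is 39.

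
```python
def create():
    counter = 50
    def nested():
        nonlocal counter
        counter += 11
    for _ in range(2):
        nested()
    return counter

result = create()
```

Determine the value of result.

Step 1: counter = 50.
Step 2: nested() is called 2 times in a loop, each adding 11 via nonlocal.
Step 3: counter = 50 + 11 * 2 = 72

The answer is 72.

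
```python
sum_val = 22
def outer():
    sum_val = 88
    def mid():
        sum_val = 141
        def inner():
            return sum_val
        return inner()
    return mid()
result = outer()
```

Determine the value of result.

Step 1: Three levels of shadowing: global 22, outer 88, mid 141.
Step 2: inner() finds sum_val = 141 in enclosing mid() scope.
Step 3: result = 141

The answer is 141.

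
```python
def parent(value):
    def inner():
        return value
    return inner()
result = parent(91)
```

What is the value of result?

Step 1: parent(91) binds parameter value = 91.
Step 2: inner() looks up value in enclosing scope and finds the parameter value = 91.
Step 3: result = 91

The answer is 91.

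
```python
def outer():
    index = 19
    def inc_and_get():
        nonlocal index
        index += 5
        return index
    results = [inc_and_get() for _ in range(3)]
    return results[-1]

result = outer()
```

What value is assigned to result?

Step 1: index = 19.
Step 2: Three calls to inc_and_get(), each adding 5.
Step 3: Last value = 19 + 5 * 3 = 34

The answer is 34.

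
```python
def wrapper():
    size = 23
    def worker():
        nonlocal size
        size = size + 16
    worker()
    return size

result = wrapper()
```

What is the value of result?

Step 1: wrapper() sets size = 23.
Step 2: worker() uses nonlocal to modify size in wrapper's scope: size = 23 + 16 = 39.
Step 3: wrapper() returns the modified size = 39

The answer is 39.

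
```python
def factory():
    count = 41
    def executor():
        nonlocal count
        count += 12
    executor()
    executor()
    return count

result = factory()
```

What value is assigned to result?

Step 1: count starts at 41.
Step 2: executor() is called 2 times, each adding 12.
Step 3: count = 41 + 12 * 2 = 65

The answer is 65.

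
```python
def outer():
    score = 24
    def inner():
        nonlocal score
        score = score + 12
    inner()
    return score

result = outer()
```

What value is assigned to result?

Step 1: outer() sets score = 24.
Step 2: inner() uses nonlocal to modify score in outer's scope: score = 24 + 12 = 36.
Step 3: outer() returns the modified score = 36

The answer is 36.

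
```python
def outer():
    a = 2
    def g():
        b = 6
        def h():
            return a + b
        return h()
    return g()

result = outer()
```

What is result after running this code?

Step 1: outer() defines a = 2. g() defines b = 6.
Step 2: h() accesses both from enclosing scopes: a = 2, b = 6.
Step 3: result = 2 + 6 = 8

The answer is 8.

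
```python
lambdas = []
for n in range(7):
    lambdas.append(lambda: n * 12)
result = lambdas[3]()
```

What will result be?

Step 1: All lambdas reference the same variable n (late binding).
Step 2: After the loop, n = 6. Every lambda returns n * 12.
Step 3: lambdas[3]() = 6 * 12 = 72

The answer is 72.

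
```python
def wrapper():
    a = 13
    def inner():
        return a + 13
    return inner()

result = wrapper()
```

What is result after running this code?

Step 1: wrapper() defines a = 13.
Step 2: inner() reads a = 13 from enclosing scope, returns 13 + 13 = 26.
Step 3: result = 26

The answer is 26.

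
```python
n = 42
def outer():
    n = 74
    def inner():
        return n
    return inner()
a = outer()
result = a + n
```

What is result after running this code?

Step 1: outer() has local n = 74. inner() reads from enclosing.
Step 2: outer() returns 74. Global n = 42 unchanged.
Step 3: result = 74 + 42 = 116

The answer is 116.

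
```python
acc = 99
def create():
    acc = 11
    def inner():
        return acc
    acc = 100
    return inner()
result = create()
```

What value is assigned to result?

Step 1: create() sets acc = 11, then later acc = 100.
Step 2: inner() is called after acc is reassigned to 100. Closures capture variables by reference, not by value.
Step 3: result = 100

The answer is 100.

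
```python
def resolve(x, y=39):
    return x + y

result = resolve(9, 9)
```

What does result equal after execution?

Step 1: resolve(9, 9) overrides default y with 9.
Step 2: Returns 9 + 9 = 18.
Step 3: result = 18

The answer is 18.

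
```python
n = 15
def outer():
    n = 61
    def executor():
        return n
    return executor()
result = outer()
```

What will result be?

Step 1: n = 15 globally, but outer() defines n = 61 locally.
Step 2: executor() looks up n. Not in local scope, so checks enclosing scope (outer) and finds n = 61.
Step 3: result = 61

The answer is 61.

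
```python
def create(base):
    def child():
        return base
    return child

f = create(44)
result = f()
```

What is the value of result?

Step 1: create(44) creates closure capturing base = 44.
Step 2: f() returns the captured base = 44.
Step 3: result = 44

The answer is 44.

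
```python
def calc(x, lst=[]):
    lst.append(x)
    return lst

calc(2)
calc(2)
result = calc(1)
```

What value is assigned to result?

Step 1: Mutable default argument gotcha! The list [] is created once.
Step 2: Each call appends to the SAME list: [2], [2, 2], [2, 2, 1].
Step 3: result = [2, 2, 1]

The answer is [2, 2, 1].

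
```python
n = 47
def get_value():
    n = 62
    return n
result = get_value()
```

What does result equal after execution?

Step 1: Global n = 47.
Step 2: get_value() creates local n = 62, shadowing the global.
Step 3: Returns local n = 62. result = 62

The answer is 62.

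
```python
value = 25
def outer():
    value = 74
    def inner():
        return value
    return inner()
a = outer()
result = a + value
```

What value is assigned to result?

Step 1: outer() has local value = 74. inner() reads from enclosing.
Step 2: outer() returns 74. Global value = 25 unchanged.
Step 3: result = 74 + 25 = 99

The answer is 99.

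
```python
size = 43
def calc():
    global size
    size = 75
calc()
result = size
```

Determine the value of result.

Step 1: size = 43 globally.
Step 2: calc() declares global size and sets it to 75.
Step 3: After calc(), global size = 75. result = 75

The answer is 75.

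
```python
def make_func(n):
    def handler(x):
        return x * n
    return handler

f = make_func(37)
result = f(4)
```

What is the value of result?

Step 1: make_func(37) creates a closure capturing n = 37.
Step 2: f(4) computes 4 * 37 = 148.
Step 3: result = 148

The answer is 148.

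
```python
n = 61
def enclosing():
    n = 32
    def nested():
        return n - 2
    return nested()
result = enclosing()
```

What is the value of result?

Step 1: enclosing() shadows global n with n = 32.
Step 2: nested() finds n = 32 in enclosing scope, computes 32 - 2 = 30.
Step 3: result = 30

The answer is 30.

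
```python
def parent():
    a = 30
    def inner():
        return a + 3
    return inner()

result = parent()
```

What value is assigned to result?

Step 1: parent() defines a = 30.
Step 2: inner() reads a = 30 from enclosing scope, returns 30 + 3 = 33.
Step 3: result = 33

The answer is 33.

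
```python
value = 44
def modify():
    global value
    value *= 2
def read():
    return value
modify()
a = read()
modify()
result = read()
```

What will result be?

Step 1: value = 44.
Step 2: First modify(): value = 44 * 2 = 88.
Step 3: Second modify(): value = 88 * 2 = 176.
Step 4: read() returns 176

The answer is 176.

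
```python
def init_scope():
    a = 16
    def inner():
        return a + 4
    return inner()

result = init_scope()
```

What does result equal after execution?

Step 1: init_scope() defines a = 16.
Step 2: inner() reads a = 16 from enclosing scope, returns 16 + 4 = 20.
Step 3: result = 20

The answer is 20.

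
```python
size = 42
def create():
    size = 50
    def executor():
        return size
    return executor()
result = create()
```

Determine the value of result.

Step 1: size = 42 globally, but create() defines size = 50 locally.
Step 2: executor() looks up size. Not in local scope, so checks enclosing scope (create) and finds size = 50.
Step 3: result = 50

The answer is 50.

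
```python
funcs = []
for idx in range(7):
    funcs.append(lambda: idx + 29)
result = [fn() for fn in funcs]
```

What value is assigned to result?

Step 1: All lambdas capture idx by reference. After the loop, idx = 6.
Step 2: Each call returns 6 + 29 = 35.
Step 3: result = [35, 35, 35, 35, 35, 35, 35]

The answer is [35, 35, 35, 35, 35, 35, 35].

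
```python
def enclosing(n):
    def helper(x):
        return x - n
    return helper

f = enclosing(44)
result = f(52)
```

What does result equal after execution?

Step 1: enclosing(44) creates a closure capturing n = 44.
Step 2: f(52) computes 52 - 44 = 8.
Step 3: result = 8

The answer is 8.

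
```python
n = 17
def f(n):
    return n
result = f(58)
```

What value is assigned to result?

Step 1: Global n = 17.
Step 2: f(58) takes parameter n = 58, which shadows the global.
Step 3: result = 58

The answer is 58.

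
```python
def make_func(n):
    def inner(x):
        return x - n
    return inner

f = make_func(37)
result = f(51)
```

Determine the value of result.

Step 1: make_func(37) creates a closure capturing n = 37.
Step 2: f(51) computes 51 - 37 = 14.
Step 3: result = 14

The answer is 14.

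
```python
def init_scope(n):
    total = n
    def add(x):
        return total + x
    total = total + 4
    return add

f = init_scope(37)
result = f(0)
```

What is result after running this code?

Step 1: init_scope(37) sets total = 37, then total = 37 + 4 = 41.
Step 2: Closures capture by reference, so add sees total = 41.
Step 3: f(0) returns 41 + 0 = 41

The answer is 41.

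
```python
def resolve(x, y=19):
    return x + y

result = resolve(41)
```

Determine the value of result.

Step 1: resolve(41) uses default y = 19.
Step 2: Returns 41 + 19 = 60.
Step 3: result = 60

The answer is 60.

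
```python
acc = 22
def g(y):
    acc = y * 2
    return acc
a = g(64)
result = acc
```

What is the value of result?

Step 1: Global acc = 22.
Step 2: g(64) creates local acc = 64 * 2 = 128.
Step 3: Global acc unchanged because no global keyword. result = 22

The answer is 22.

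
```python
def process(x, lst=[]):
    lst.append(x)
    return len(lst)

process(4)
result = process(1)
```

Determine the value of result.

Step 1: Mutable default list persists between calls.
Step 2: First call: lst = [4], len = 1. Second call: lst = [4, 1], len = 2.
Step 3: result = 2

The answer is 2.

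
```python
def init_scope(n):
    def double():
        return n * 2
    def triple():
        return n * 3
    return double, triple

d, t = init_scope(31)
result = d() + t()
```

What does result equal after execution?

Step 1: Both closures capture the same n = 31.
Step 2: d() = 31 * 2 = 62, t() = 31 * 3 = 93.
Step 3: result = 62 + 93 = 155

The answer is 155.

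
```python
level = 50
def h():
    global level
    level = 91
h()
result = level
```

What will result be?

Step 1: level = 50 globally.
Step 2: h() declares global level and sets it to 91.
Step 3: After h(), global level = 91. result = 91

The answer is 91.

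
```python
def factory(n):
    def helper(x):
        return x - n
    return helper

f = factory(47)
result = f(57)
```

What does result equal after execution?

Step 1: factory(47) creates a closure capturing n = 47.
Step 2: f(57) computes 57 - 47 = 10.
Step 3: result = 10

The answer is 10.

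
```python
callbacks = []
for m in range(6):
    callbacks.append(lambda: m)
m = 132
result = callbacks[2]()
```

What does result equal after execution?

Step 1: Lambdas capture the variable m by reference, not by value.
Step 2: After the loop, m is reassigned to 132.
Step 3: callbacks[2]() looks up the current m = 132. result = 132

The answer is 132.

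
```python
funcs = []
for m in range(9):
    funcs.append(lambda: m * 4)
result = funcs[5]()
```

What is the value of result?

Step 1: All lambdas reference the same variable m (late binding).
Step 2: After the loop, m = 8. Every lambda returns m * 4.
Step 3: funcs[5]() = 8 * 4 = 32

The answer is 32.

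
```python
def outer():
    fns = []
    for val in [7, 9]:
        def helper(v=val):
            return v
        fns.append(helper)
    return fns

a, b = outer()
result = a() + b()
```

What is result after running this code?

Step 1: Default argument v=val captures val at each iteration.
Step 2: a() returns 7 (captured at first iteration), b() returns 9 (captured at second).
Step 3: result = 7 + 9 = 16

The answer is 16.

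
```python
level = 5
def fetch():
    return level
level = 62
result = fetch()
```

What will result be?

Step 1: level is first set to 5, then reassigned to 62.
Step 2: fetch() is called after the reassignment, so it looks up the current global level = 62.
Step 3: result = 62

The answer is 62.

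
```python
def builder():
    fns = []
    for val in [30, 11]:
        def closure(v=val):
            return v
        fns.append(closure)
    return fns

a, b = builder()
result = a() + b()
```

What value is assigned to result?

Step 1: Default argument v=val captures val at each iteration.
Step 2: a() returns 30 (captured at first iteration), b() returns 11 (captured at second).
Step 3: result = 30 + 11 = 41

The answer is 41.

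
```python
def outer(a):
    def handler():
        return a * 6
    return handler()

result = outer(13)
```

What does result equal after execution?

Step 1: outer(13) binds parameter a = 13.
Step 2: handler() accesses a = 13 from enclosing scope.
Step 3: result = 13 * 6 = 78

The answer is 78.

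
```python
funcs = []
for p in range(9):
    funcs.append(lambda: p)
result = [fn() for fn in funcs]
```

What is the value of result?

Step 1: All 9 lambdas share the same variable p.
Step 2: After the loop, p = 8.
Step 3: Each call returns 8. result = [8, 8, 8, 8, 8, 8, 8, 8, 8]

The answer is [8, 8, 8, 8, 8, 8, 8, 8, 8].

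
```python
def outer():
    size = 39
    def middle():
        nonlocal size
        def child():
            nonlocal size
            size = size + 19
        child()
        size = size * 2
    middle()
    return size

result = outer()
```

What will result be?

Step 1: size = 39.
Step 2: child() adds 19: size = 39 + 19 = 58.
Step 3: middle() doubles: size = 58 * 2 = 116.
Step 4: result = 116

The answer is 116.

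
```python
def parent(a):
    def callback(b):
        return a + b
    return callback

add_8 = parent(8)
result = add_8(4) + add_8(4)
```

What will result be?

Step 1: add_8 captures a = 8.
Step 2: add_8(4) = 8 + 4 = 12, called twice.
Step 3: result = 12 + 12 = 24

The answer is 24.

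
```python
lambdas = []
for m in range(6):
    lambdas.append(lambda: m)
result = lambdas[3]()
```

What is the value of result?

Step 1: The loop creates 6 lambdas, all referencing the same variable m.
Step 2: After the loop, m = 5 (final value).
Step 3: lambdas[3]() looks up m at call time and finds 5. This is the late binding gotcha. result = 5

The answer is 5.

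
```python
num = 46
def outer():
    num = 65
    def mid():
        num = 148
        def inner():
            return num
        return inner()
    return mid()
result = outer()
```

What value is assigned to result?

Step 1: Three levels of shadowing: global 46, outer 65, mid 148.
Step 2: inner() finds num = 148 in enclosing mid() scope.
Step 3: result = 148

The answer is 148.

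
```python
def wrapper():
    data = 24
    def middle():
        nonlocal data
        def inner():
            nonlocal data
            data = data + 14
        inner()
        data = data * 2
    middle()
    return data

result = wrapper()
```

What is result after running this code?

Step 1: data = 24.
Step 2: inner() adds 14: data = 24 + 14 = 38.
Step 3: middle() doubles: data = 38 * 2 = 76.
Step 4: result = 76

The answer is 76.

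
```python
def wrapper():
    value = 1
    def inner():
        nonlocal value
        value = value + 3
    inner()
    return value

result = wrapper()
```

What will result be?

Step 1: wrapper() sets value = 1.
Step 2: inner() uses nonlocal to modify value in wrapper's scope: value = 1 + 3 = 4.
Step 3: wrapper() returns the modified value = 4

The answer is 4.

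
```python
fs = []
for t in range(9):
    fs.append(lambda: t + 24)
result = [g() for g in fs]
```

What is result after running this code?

Step 1: All lambdas capture t by reference. After the loop, t = 8.
Step 2: Each call returns 8 + 24 = 32.
Step 3: result = [32, 32, 32, 32, 32, 32, 32, 32, 32]

The answer is [32, 32, 32, 32, 32, 32, 32, 32, 32].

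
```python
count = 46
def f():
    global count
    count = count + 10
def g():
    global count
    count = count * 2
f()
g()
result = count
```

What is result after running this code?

Step 1: count = 46.
Step 2: f() adds 10: count = 46 + 10 = 56.
Step 3: g() doubles: count = 56 * 2 = 112.
Step 4: result = 112

The answer is 112.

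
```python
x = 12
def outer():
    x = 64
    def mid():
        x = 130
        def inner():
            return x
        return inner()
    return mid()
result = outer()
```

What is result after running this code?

Step 1: Three levels of shadowing: global 12, outer 64, mid 130.
Step 2: inner() finds x = 130 in enclosing mid() scope.
Step 3: result = 130

The answer is 130.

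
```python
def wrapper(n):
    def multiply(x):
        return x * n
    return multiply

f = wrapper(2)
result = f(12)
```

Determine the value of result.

Step 1: wrapper(2) returns multiply closure with n = 2.
Step 2: f(12) computes 12 * 2 = 24.
Step 3: result = 24

The answer is 24.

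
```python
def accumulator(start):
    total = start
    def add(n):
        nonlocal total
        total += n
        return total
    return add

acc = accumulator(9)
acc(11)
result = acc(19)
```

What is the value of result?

Step 1: accumulator(9) creates closure with total = 9.
Step 2: First acc(11): total = 9 + 11 = 20.
Step 3: Second acc(19): total = 20 + 19 = 39. result = 39

The answer is 39.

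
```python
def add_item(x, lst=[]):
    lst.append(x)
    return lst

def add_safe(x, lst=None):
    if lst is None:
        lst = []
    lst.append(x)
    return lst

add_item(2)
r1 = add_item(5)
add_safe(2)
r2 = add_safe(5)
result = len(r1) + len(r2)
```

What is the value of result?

Step 1: add_item shares mutable default: after 2 calls, lst = [2, 5], len = 2.
Step 2: add_safe creates fresh list each time: r2 = [5], len = 1.
Step 3: result = 2 + 1 = 3

The answer is 3.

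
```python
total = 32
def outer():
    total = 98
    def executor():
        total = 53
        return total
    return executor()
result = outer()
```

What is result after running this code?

Step 1: Three scopes define total: global (32), outer (98), executor (53).
Step 2: executor() has its own local total = 53, which shadows both enclosing and global.
Step 3: result = 53 (local wins in LEGB)

The answer is 53.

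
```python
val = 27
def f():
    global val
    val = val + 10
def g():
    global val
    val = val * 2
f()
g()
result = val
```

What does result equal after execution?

Step 1: val = 27.
Step 2: f() adds 10: val = 27 + 10 = 37.
Step 3: g() doubles: val = 37 * 2 = 74.
Step 4: result = 74

The answer is 74.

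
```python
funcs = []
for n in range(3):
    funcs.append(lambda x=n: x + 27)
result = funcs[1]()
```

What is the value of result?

Step 1: Default argument x=n captures n's value at definition time.
Step 2: funcs[1] was defined when n = 1, so x defaults to 1.
Step 3: result = 1 + 27 = 28 (default arg fixes the late binding issue)

The answer is 28.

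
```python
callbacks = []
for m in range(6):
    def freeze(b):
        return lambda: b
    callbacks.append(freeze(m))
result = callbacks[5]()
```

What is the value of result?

Step 1: freeze(m) creates a new scope capturing b = m at call time.
Step 2: callbacks[5] = freeze(5), so its lambda captures b = 5.
Step 3: result = 5 (closure factory fixes late binding)

The answer is 5.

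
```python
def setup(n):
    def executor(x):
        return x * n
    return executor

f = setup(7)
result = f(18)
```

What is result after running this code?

Step 1: setup(7) creates a closure capturing n = 7.
Step 2: f(18) computes 18 * 7 = 126.
Step 3: result = 126

The answer is 126.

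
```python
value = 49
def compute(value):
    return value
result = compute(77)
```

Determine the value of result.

Step 1: Global value = 49.
Step 2: compute(77) takes parameter value = 77, which shadows the global.
Step 3: result = 77

The answer is 77.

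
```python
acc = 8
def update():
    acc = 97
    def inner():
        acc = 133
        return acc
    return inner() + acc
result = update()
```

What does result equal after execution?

Step 1: update() has local acc = 97. inner() has local acc = 133.
Step 2: inner() returns its local acc = 133.
Step 3: update() returns 133 + its own acc (97) = 230

The answer is 230.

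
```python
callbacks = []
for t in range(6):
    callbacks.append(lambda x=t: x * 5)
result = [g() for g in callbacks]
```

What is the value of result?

Step 1: Default arg x=t captures t at each iteration.
Step 2: callbacks[k] has x defaulting to k, returns k * 5.
Step 3: result = [0, 5, 10, 15, 20, 25]

The answer is [0, 5, 10, 15, 20, 25].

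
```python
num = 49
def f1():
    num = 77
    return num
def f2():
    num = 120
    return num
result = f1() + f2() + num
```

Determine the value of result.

Step 1: Each function shadows global num with its own local.
Step 2: f1() returns 77, f2() returns 120.
Step 3: Global num = 49 is unchanged. result = 77 + 120 + 49 = 246

The answer is 246.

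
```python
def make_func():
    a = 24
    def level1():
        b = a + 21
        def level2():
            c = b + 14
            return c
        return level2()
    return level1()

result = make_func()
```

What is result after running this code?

Step 1: a = 24. b = a + 21 = 45.
Step 2: c = b + 14 = 45 + 14 = 59.
Step 3: result = 59

The answer is 59.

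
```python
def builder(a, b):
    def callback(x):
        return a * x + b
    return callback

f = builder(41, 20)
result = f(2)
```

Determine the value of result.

Step 1: builder(41, 20) captures a = 41, b = 20.
Step 2: f(2) computes 41 * 2 + 20 = 102.
Step 3: result = 102

The answer is 102.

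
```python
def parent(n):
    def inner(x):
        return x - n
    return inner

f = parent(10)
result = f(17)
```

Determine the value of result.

Step 1: parent(10) creates a closure capturing n = 10.
Step 2: f(17) computes 17 - 10 = 7.
Step 3: result = 7

The answer is 7.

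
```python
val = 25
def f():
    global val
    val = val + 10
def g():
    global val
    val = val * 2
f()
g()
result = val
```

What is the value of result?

Step 1: val = 25.
Step 2: f() adds 10: val = 25 + 10 = 35.
Step 3: g() doubles: val = 35 * 2 = 70.
Step 4: result = 70

The answer is 70.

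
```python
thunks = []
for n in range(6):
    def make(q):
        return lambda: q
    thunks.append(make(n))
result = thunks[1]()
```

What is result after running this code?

Step 1: make(n) creates a new scope capturing q = n at call time.
Step 2: thunks[1] = make(1), so its lambda captures q = 1.
Step 3: result = 1 (closure factory fixes late binding)

The answer is 1.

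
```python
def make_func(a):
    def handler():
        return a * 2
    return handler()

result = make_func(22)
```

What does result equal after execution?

Step 1: make_func(22) binds parameter a = 22.
Step 2: handler() accesses a = 22 from enclosing scope.
Step 3: result = 22 * 2 = 44

The answer is 44.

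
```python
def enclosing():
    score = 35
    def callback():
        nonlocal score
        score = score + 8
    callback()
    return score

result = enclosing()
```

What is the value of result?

Step 1: enclosing() sets score = 35.
Step 2: callback() uses nonlocal to modify score in enclosing's scope: score = 35 + 8 = 43.
Step 3: enclosing() returns the modified score = 43

The answer is 43.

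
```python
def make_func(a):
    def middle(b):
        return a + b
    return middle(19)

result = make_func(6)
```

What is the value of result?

Step 1: make_func(6) passes a = 6.
Step 2: middle(19) has b = 19, reads a = 6 from enclosing.
Step 3: result = 6 + 19 = 25

The answer is 25.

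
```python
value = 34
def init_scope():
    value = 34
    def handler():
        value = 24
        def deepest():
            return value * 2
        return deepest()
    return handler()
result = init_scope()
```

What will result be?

Step 1: deepest() looks up value through LEGB: not local, finds value = 24 in enclosing handler().
Step 2: Returns 24 * 2 = 48.
Step 3: result = 48

The answer is 48.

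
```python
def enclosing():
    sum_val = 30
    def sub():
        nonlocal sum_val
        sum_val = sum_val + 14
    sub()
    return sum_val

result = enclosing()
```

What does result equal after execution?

Step 1: enclosing() sets sum_val = 30.
Step 2: sub() uses nonlocal to modify sum_val in enclosing's scope: sum_val = 30 + 14 = 44.
Step 3: enclosing() returns the modified sum_val = 44

The answer is 44.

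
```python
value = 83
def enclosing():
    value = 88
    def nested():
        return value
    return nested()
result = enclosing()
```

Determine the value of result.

Step 1: value = 83 globally, but enclosing() defines value = 88 locally.
Step 2: nested() looks up value. Not in local scope, so checks enclosing scope (enclosing) and finds value = 88.
Step 3: result = 88

The answer is 88.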